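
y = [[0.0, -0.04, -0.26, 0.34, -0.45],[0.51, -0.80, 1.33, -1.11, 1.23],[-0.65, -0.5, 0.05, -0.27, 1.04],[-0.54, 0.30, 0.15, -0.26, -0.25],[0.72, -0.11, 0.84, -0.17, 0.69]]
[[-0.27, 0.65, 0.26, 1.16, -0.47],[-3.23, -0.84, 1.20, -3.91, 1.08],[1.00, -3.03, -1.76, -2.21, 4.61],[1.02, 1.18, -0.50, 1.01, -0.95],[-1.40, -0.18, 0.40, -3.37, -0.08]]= y @ [[-1.66, 0.03, 1.71, -0.36, -1.67], [2.67, 0.45, -0.99, -0.25, -1.73], [-0.93, 2.1, -0.21, -1.76, -1.05], [0.69, -0.16, -1.46, -1.71, 1.61], [1.43, -2.82, -1.47, -2.83, 3.03]]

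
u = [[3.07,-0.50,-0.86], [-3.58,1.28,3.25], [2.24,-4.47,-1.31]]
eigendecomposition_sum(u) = [[(2.87+0j), 0.31+0.00j, -0.40+0.00j],[-0.91+0.00j, -0.10+0.00j, 0.13-0.00j],[2.85+0.00j, (0.31+0j), (-0.39+0j)]] + [[(0.1-0.36j), -0.40-0.18j, -0.23+0.31j], [(-1.33+0.78j), (0.69+1.69j), (1.56-0.25j)], [-0.31-2.00j, -2.39+0.02j, (-0.46+2.02j)]] + [[0.10+0.36j, -0.40+0.18j, (-0.23-0.31j)], [-1.33-0.78j, (0.69-1.69j), (1.56+0.25j)], [(-0.31+2j), -2.39-0.02j, (-0.46-2.02j)]]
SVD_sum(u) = [[1.96, -1.54, -1.3], [-3.28, 2.57, 2.18], [3.22, -2.52, -2.13]] + [[0.53,1.01,-0.40], [-0.68,-1.31,0.51], [-1.02,-1.95,0.77]] + [[0.58,0.03,0.84], [0.39,0.02,0.56], [0.04,0.00,0.06]]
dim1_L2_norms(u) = [3.23, 5.0, 5.17]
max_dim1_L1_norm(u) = 8.11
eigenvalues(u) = [(2.37+0j), (0.33+3.35j), (0.33-3.35j)]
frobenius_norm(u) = 7.88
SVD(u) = [[-0.39, -0.4, 0.83], [0.66, 0.51, 0.55], [-0.64, 0.76, 0.06]] @ diag([7.162841414972368, 3.055076779263057, 1.2274399116715626]) @ [[-0.7, 0.55, 0.46],[-0.44, -0.84, 0.33],[0.57, 0.03, 0.82]]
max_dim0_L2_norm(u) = 5.22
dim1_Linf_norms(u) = [3.07, 3.58, 4.47]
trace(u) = 3.04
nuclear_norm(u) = 11.45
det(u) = 26.86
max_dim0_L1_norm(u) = 8.89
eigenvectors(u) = [[0.69+0.00j, 0.13+0.06j, (0.13-0.06j)], [(-0.22+0j), (-0.22-0.56j), -0.22+0.56j], [(0.69+0j), 0.79+0.00j, 0.79-0.00j]]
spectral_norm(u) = 7.16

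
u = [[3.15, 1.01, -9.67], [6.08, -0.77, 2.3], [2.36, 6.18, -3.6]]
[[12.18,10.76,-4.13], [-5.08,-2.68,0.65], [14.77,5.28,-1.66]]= u @ [[-0.18, 0.0, -0.05], [1.8, 0.22, -0.01], [-1.13, -1.09, 0.41]]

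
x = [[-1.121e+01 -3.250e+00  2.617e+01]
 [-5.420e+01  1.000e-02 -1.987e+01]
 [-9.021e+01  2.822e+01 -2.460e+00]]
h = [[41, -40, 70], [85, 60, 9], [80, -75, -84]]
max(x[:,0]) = -11.21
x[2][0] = -90.21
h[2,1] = -75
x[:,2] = [26.17, -19.87, -2.46]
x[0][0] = -11.21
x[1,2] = -19.87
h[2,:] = [80, -75, -84]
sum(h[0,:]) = 71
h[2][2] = -84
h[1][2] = 9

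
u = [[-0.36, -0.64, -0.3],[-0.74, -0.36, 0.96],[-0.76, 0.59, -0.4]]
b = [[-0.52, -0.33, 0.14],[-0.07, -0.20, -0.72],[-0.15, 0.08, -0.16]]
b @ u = [[0.32,0.53,-0.22], [0.72,-0.31,0.12], [0.12,-0.03,0.19]]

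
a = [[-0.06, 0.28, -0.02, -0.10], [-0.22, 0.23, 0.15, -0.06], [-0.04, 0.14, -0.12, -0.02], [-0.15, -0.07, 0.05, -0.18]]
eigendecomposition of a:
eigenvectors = [[(-0.71+0j), (-0.71-0j), (0.18+0j), (0.4+0j)], [(-0.36-0.44j), (-0.36+0.44j), 0.23+0.00j, -0.15+0.00j], [(-0.19-0.12j), (-0.19+0.12j), (-0.05+0j), (0.88+0j)], [(0.35-0.1j), 0.35+0.10j, 0.96+0.00j, (-0.21+0j)]]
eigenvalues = [(0.13+0.16j), (0.13-0.16j), (-0.23+0j), (-0.16+0j)]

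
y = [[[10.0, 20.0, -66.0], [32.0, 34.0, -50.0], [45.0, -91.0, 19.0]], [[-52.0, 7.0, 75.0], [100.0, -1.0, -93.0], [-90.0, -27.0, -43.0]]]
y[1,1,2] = -93.0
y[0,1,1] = 34.0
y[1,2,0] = -90.0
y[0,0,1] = 20.0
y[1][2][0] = -90.0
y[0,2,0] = 45.0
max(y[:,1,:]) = 100.0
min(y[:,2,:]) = -91.0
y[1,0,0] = -52.0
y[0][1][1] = 34.0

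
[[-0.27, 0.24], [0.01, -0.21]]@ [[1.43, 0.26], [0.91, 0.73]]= [[-0.17, 0.10], [-0.18, -0.15]]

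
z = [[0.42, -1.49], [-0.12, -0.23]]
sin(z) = [[0.39, -1.41], [-0.11, -0.23]]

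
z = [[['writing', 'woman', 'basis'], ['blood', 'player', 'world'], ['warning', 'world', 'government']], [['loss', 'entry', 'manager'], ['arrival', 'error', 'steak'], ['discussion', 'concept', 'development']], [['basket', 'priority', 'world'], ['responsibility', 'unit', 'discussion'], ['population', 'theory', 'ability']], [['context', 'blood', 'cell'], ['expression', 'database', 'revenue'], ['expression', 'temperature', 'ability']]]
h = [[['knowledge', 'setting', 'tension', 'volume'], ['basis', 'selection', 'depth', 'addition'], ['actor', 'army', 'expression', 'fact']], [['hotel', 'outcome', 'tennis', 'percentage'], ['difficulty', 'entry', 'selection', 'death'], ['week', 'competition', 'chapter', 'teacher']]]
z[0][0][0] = 'writing'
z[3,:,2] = ['cell', 'revenue', 'ability']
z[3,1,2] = 'revenue'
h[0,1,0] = 'basis'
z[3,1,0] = 'expression'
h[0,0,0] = 'knowledge'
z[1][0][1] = 'entry'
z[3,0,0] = 'context'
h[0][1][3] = 'addition'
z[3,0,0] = 'context'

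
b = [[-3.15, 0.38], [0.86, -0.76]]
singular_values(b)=[3.32, 0.62]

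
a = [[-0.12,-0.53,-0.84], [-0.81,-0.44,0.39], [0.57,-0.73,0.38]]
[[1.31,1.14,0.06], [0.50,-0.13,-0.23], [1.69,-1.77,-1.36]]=a @ [[0.41, -1.04, -0.60], [-2.14, 0.74, 1.06], [-0.27, -1.67, -0.65]]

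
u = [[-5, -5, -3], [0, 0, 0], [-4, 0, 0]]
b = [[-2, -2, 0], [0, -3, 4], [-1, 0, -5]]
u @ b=[[13, 25, -5], [0, 0, 0], [8, 8, 0]]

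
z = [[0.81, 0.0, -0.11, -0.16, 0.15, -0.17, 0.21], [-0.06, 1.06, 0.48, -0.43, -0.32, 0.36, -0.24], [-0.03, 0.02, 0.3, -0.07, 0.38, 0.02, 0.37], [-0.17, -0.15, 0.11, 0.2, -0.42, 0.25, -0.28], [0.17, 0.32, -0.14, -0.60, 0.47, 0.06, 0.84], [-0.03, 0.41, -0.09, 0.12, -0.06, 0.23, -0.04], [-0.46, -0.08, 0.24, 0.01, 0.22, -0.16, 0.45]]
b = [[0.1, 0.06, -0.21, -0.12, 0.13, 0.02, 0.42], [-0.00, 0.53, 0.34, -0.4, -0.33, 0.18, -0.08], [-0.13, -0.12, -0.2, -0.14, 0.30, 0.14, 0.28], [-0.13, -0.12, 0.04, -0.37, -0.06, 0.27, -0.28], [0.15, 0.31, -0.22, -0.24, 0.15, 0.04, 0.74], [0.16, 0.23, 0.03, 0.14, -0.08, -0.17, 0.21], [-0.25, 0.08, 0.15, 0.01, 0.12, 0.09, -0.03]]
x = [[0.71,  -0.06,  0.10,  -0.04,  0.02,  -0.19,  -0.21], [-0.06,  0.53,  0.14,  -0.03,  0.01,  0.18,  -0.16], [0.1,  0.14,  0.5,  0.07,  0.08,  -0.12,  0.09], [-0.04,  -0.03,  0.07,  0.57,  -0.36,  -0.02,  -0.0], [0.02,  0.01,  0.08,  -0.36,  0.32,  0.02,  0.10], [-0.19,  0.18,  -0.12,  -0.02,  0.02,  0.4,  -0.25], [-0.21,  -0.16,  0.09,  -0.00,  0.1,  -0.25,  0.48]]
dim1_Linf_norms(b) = [0.42, 0.53, 0.3, 0.37, 0.74, 0.23, 0.25]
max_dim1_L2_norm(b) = 0.89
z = b + x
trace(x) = 3.51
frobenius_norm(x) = 1.64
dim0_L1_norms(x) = [1.33, 1.11, 1.1, 1.09, 0.91, 1.18, 1.29]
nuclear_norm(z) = 5.14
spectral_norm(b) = 1.13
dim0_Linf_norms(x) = [0.71, 0.53, 0.5, 0.57, 0.36, 0.4, 0.48]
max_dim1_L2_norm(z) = 1.35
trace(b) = 0.01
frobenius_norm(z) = 2.38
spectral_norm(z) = 1.50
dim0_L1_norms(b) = [0.92, 1.45, 1.19, 1.42, 1.17, 0.91, 2.04]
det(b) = -0.00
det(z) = -0.02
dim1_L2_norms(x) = [0.77, 0.6, 0.56, 0.68, 0.5, 0.55, 0.62]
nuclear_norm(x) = 3.51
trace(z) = 3.52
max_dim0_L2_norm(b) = 0.97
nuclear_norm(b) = 3.07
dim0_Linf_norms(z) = [0.81, 1.06, 0.48, 0.6, 0.47, 0.36, 0.84]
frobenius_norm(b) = 1.63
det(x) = -0.00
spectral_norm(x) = 0.89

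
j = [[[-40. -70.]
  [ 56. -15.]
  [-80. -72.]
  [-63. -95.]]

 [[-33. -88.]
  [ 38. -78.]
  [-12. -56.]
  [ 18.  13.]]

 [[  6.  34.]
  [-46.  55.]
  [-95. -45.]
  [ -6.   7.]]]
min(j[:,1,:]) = -78.0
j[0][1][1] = -15.0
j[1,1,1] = -78.0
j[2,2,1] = -45.0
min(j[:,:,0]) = -95.0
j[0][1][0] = 56.0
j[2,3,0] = -6.0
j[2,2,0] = -95.0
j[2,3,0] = -6.0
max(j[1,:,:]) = 38.0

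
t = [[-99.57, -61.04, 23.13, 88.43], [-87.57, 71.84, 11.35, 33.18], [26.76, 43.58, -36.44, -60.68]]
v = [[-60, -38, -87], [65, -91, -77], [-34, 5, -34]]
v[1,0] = 65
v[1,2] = -77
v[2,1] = 5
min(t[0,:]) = -99.57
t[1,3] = 33.18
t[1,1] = 71.84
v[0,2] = -87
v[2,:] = [-34, 5, -34]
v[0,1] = -38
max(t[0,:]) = 88.43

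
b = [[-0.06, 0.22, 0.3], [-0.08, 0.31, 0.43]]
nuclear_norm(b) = 0.66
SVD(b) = [[-0.58, -0.82], [-0.82, 0.58]] @ diag([0.6552741131508467, 0.003979526902935606]) @ [[0.15, -0.58, -0.80], [0.77, -0.43, 0.46]]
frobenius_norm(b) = 0.66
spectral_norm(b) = 0.66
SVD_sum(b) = [[-0.06, 0.22, 0.30], [-0.08, 0.31, 0.43]] + [[-0.00, 0.00, -0.0], [0.0, -0.0, 0.00]]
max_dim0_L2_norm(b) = 0.52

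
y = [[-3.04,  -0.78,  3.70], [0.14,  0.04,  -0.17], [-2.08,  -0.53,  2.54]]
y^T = [[-3.04, 0.14, -2.08], [-0.78, 0.04, -0.53], [3.70, -0.17, 2.54]]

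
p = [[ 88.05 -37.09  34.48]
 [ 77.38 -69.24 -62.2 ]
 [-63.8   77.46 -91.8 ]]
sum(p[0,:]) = 85.44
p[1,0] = 77.38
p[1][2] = -62.2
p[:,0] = [88.05, 77.38, -63.8]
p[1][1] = -69.24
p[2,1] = 77.46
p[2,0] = -63.8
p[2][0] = -63.8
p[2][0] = -63.8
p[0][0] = 88.05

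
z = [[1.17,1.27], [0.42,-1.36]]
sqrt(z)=[[(1.09+0.08j), (0.51-0.54j)],[(0.17-0.18j), (0.08+1.16j)]]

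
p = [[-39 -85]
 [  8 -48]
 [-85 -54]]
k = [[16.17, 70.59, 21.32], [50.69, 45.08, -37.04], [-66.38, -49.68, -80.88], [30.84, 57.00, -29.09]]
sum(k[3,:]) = 58.75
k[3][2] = -29.09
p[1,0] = 8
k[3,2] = -29.09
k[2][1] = -49.68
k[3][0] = 30.84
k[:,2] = [21.32, -37.04, -80.88, -29.09]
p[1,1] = -48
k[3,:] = [30.84, 57.0, -29.09]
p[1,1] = -48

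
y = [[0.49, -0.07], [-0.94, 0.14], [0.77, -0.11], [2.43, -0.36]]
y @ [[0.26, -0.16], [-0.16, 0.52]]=[[0.14, -0.11], [-0.27, 0.22], [0.22, -0.18], [0.69, -0.58]]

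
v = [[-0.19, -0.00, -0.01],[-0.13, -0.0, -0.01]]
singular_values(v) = [0.23, 0.0]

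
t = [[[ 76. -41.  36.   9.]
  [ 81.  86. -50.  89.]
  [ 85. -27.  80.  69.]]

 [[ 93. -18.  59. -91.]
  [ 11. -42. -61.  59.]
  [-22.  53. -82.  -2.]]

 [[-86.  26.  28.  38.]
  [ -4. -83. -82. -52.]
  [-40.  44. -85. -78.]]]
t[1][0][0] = 93.0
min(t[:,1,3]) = -52.0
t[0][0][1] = -41.0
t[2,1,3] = -52.0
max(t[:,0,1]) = 26.0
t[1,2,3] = -2.0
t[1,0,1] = -18.0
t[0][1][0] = 81.0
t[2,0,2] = 28.0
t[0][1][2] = -50.0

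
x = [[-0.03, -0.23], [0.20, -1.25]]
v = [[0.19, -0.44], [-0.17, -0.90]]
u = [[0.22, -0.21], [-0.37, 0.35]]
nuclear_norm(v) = 1.25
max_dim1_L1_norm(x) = 1.45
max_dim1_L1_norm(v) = 1.07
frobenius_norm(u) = 0.59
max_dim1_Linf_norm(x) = 1.25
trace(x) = -1.28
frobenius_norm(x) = 1.29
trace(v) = -0.71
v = u + x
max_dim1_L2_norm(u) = 0.51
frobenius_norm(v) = 1.03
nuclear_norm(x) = 1.35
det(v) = -0.25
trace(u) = 0.57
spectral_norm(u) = 0.59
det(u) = -0.00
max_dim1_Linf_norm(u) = 0.37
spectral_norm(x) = 1.29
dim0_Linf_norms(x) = [0.2, 1.25]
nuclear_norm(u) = 0.59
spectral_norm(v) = 1.00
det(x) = 0.08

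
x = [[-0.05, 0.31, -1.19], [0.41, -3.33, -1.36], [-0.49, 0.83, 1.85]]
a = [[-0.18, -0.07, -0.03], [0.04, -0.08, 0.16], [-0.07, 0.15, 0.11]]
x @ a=[[0.1, -0.20, -0.08], [-0.11, 0.03, -0.69], [-0.01, 0.25, 0.35]]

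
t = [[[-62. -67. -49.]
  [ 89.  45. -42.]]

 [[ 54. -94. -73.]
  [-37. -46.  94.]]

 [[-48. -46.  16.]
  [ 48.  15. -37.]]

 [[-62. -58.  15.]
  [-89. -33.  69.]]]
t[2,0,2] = 16.0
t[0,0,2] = -49.0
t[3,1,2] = 69.0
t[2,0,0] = -48.0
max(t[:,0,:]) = 54.0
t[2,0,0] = -48.0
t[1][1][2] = 94.0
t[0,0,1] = -67.0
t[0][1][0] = 89.0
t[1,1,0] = -37.0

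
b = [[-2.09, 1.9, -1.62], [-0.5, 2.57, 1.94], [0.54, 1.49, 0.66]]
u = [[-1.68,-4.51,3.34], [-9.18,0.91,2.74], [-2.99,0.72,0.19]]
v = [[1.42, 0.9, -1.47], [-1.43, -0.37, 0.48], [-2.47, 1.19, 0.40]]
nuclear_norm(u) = 16.09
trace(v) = 1.45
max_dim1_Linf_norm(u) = 9.18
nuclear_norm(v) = 5.58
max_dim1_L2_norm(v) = 2.77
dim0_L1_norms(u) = [13.85, 6.14, 6.27]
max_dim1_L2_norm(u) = 9.62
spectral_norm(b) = 3.85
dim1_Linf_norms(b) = [2.09, 2.57, 1.49]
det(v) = 2.27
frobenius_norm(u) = 11.68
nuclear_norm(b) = 7.56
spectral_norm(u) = 10.35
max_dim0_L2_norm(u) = 9.8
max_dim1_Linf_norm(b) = 2.57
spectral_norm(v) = 3.43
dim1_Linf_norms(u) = [4.51, 9.18, 2.99]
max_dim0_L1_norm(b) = 5.96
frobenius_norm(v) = 3.88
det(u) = 19.12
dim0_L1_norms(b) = [3.13, 5.96, 4.22]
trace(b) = 1.14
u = b @ v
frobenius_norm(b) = 4.92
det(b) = 8.57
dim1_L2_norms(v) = [2.23, 1.55, 2.77]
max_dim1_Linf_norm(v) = 2.47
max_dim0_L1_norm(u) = 13.85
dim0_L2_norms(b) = [2.22, 3.53, 2.61]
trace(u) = -0.58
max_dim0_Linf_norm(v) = 2.47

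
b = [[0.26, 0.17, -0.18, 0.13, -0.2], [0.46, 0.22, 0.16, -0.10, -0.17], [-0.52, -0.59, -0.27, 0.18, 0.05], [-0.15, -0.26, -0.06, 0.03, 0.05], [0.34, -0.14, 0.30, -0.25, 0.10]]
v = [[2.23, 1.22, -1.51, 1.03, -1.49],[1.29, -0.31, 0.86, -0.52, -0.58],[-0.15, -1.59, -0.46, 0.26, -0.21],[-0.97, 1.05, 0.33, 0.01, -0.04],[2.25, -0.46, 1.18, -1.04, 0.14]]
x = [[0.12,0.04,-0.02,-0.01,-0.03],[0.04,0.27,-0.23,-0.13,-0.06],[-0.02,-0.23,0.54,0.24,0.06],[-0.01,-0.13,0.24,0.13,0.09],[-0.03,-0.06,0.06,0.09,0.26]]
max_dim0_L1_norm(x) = 1.09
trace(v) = 1.61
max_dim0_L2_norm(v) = 3.56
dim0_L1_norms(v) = [6.89, 4.63, 4.34, 2.86, 2.46]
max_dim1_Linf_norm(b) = 0.59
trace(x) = 1.32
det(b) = 0.00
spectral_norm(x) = 0.81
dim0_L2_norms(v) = [3.56, 2.33, 2.18, 1.57, 1.62]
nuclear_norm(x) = 1.32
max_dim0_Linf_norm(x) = 0.54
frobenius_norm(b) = 1.28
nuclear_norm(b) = 2.04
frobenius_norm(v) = 5.28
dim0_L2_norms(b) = [0.83, 0.72, 0.47, 0.35, 0.29]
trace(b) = 0.34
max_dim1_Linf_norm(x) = 0.54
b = x @ v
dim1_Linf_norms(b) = [0.26, 0.46, 0.59, 0.26, 0.34]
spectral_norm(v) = 3.75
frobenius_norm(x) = 0.87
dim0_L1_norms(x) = [0.22, 0.73, 1.09, 0.6, 0.5]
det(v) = 0.01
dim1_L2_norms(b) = [0.43, 0.57, 0.85, 0.31, 0.55]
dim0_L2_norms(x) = [0.13, 0.38, 0.64, 0.32, 0.29]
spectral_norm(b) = 1.11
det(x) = 0.00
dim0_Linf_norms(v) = [2.25, 1.59, 1.51, 1.04, 1.49]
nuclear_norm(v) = 9.50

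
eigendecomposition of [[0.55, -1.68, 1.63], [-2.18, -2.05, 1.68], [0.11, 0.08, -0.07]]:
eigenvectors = [[-0.43, -0.86, -0.08], [-0.9, 0.5, 0.68], [0.04, -0.03, 0.73]]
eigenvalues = [-3.15, 1.59, -0.01]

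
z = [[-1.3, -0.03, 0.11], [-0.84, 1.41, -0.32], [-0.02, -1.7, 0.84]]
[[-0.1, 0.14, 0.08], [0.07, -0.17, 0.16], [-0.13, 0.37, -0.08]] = z @ [[0.08, -0.09, -0.05], [0.11, -0.14, 0.12], [0.07, 0.15, 0.15]]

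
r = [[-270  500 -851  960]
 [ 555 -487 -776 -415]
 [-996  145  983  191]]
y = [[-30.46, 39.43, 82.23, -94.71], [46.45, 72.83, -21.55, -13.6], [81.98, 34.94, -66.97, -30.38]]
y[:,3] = [-94.71, -13.6, -30.38]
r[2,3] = 191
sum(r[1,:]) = -1123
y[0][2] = 82.23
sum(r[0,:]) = 339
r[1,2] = -776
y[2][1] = 34.94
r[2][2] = 983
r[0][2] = -851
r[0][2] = -851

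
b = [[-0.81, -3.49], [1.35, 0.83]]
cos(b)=[[3.81, 0.06], [-0.02, 3.78]]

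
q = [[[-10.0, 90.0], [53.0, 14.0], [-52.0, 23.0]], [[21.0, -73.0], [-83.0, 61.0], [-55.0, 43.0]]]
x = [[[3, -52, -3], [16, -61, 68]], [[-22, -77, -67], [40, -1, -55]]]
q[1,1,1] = 61.0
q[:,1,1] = [14.0, 61.0]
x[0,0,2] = -3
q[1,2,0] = -55.0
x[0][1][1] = -61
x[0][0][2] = -3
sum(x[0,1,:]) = 23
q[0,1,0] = 53.0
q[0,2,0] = -52.0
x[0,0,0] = 3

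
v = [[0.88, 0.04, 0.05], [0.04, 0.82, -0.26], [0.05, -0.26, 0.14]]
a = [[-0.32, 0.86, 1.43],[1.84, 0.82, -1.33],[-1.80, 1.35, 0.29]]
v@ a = [[-0.30, 0.86, 1.22], [1.96, 0.36, -1.11], [-0.75, 0.02, 0.46]]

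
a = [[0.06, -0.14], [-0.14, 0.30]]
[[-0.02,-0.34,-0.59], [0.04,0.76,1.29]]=a @[[0.09, -2.09, -1.83], [0.16, 1.56, 3.44]]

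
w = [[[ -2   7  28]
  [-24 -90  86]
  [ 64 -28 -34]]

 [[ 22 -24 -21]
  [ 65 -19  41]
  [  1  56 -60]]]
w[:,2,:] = [[64, -28, -34], [1, 56, -60]]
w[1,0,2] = -21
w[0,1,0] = -24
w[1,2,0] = 1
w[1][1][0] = 65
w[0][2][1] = -28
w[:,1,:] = [[-24, -90, 86], [65, -19, 41]]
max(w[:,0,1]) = 7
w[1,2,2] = -60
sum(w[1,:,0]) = 88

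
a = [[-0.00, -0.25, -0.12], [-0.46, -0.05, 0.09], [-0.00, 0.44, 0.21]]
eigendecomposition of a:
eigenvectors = [[-0.34, 0.22, -0.43], [-0.73, -0.42, 0.49], [0.59, 0.88, 0.76]]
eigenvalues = [-0.33, -0.0, 0.49]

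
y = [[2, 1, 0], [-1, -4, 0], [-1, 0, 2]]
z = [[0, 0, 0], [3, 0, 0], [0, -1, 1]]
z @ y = [[0, 0, 0], [6, 3, 0], [0, 4, 2]]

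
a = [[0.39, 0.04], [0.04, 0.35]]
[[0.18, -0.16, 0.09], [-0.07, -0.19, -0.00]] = a@ [[0.5, -0.36, 0.24], [-0.26, -0.51, -0.03]]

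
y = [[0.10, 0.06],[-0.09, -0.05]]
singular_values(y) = [0.16, 0.0]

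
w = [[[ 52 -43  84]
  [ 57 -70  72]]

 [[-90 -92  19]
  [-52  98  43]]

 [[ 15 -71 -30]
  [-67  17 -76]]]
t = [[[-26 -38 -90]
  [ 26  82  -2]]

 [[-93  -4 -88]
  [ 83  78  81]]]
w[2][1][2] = -76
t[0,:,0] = [-26, 26]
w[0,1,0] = 57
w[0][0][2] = 84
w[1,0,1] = -92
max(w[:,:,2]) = 84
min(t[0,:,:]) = -90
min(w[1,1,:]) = -52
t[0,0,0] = -26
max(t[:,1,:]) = 83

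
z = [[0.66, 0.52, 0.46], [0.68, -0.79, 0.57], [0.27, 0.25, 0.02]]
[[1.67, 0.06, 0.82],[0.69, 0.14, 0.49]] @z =[[1.36, 1.03, 0.82], [0.68, 0.37, 0.41]]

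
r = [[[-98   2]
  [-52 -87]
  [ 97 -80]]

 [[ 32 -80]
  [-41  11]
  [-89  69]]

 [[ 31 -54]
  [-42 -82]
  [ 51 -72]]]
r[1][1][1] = 11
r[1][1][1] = 11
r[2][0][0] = 31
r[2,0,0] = 31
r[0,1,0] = -52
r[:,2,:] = [[97, -80], [-89, 69], [51, -72]]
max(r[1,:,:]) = 69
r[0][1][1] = -87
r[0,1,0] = -52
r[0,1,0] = -52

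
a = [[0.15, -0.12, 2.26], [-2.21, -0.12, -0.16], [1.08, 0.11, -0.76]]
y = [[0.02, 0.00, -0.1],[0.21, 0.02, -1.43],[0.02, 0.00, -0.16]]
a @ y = [[0.02, -0.0, -0.2], [-0.07, -0.00, 0.42], [0.03, 0.00, -0.14]]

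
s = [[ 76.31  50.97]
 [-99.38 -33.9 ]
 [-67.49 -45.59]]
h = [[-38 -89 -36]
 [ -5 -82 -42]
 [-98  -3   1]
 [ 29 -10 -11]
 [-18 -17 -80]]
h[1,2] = -42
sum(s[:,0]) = -90.55999999999999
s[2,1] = -45.59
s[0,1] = 50.97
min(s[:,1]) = -45.59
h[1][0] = -5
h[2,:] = [-98, -3, 1]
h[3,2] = -11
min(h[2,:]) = -98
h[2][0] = -98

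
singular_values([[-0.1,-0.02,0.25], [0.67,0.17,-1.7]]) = [1.85, 0.01]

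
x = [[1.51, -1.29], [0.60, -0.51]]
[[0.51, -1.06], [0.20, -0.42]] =x @ [[0.31, -0.03], [-0.03, 0.79]]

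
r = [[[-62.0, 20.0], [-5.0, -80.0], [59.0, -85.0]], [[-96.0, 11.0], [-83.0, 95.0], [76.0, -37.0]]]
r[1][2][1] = -37.0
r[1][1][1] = 95.0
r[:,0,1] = [20.0, 11.0]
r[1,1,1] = 95.0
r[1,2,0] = 76.0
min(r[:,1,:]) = -83.0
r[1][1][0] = -83.0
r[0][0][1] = 20.0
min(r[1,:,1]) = -37.0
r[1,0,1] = 11.0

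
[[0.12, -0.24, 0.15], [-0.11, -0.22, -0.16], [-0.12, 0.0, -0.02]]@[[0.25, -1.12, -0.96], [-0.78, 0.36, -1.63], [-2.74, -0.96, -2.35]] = [[-0.19,-0.36,-0.08], [0.58,0.2,0.84], [0.02,0.15,0.16]]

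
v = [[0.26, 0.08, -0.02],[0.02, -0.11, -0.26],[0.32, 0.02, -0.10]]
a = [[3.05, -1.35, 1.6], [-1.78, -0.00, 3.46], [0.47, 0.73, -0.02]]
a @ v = [[1.28, 0.42, 0.13], [0.64, -0.07, -0.31], [0.13, -0.04, -0.20]]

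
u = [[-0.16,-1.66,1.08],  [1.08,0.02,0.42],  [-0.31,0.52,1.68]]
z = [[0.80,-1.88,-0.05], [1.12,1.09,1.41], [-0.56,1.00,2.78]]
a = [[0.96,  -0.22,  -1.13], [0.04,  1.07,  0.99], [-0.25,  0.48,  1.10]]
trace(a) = 3.13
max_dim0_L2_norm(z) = 3.12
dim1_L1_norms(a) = [2.31, 2.1, 1.83]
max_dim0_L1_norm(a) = 3.22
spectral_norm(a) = 2.23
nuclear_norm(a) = 3.36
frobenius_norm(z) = 4.20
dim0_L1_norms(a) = [1.25, 1.77, 3.22]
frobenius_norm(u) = 2.91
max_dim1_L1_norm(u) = 2.9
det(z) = 8.55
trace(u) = 1.54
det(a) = 0.41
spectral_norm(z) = 3.55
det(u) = 3.87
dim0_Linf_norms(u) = [1.08, 1.66, 1.68]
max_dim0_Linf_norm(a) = 1.13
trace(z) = 4.67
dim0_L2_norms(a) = [0.99, 1.19, 1.86]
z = a + u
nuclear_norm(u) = 4.88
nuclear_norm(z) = 6.69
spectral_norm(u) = 2.17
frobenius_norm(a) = 2.42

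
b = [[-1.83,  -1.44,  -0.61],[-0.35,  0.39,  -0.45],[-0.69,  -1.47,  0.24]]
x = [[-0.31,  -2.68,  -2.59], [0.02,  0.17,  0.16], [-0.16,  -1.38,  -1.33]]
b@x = [[0.64, 5.50, 5.32], [0.19, 1.63, 1.57], [0.15, 1.27, 1.23]]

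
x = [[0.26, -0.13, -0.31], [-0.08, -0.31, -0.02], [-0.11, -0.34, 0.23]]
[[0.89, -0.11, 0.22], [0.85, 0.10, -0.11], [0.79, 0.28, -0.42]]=x @ [[1.38, 0.25, -0.34], [-3.07, -0.42, 0.53], [-0.43, 0.73, -1.22]]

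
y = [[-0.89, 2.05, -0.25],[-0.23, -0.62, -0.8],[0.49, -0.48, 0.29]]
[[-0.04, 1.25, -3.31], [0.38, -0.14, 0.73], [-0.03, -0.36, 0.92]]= y @ [[0.41, -0.05, 0.51],[0.08, 0.56, -1.39],[-0.65, -0.24, 0.02]]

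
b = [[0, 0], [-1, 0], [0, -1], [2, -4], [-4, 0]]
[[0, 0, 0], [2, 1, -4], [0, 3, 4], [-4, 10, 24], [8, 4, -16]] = b @ [[-2, -1, 4], [0, -3, -4]]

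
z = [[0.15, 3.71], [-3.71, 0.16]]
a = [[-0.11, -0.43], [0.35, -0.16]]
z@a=[[1.28, -0.66],[0.46, 1.57]]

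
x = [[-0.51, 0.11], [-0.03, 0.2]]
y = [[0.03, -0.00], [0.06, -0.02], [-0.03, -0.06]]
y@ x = [[-0.02,0.0], [-0.03,0.00], [0.02,-0.02]]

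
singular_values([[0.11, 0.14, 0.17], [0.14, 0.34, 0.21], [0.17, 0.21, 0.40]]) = [0.67, 0.16, 0.02]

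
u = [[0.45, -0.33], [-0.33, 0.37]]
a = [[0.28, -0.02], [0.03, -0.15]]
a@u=[[0.13, -0.10],[0.06, -0.07]]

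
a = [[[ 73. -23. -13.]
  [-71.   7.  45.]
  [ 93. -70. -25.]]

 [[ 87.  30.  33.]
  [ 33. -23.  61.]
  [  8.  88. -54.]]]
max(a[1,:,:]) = 88.0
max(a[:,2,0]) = 93.0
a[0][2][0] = 93.0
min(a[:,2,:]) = -70.0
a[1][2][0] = 8.0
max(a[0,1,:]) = 45.0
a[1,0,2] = 33.0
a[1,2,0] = 8.0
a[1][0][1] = 30.0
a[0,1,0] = -71.0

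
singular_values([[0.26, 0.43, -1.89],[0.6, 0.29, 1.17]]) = [2.24, 0.8]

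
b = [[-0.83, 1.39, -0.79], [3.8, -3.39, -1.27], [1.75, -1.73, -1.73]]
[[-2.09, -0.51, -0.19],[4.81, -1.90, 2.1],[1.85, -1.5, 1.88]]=b@[[0.65, -0.67, -0.32],[-0.86, -0.42, -0.72],[0.45, 0.61, -0.69]]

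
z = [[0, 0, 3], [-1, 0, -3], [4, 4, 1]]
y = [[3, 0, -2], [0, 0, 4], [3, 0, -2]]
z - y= [[-3, 0, 5], [-1, 0, -7], [1, 4, 3]]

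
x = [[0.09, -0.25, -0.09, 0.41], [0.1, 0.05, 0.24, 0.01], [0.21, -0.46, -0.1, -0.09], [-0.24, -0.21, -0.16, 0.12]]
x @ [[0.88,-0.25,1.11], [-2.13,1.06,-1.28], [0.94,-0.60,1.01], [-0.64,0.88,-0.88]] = [[0.26, 0.13, -0.03], [0.20, -0.11, 0.28], [1.13, -0.56, 0.80], [0.01, 0.04, -0.26]]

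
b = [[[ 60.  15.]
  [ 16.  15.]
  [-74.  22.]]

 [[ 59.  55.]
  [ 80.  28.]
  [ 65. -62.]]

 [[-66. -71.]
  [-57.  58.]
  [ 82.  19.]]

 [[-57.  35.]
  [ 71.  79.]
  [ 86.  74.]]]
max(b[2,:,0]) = 82.0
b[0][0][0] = 60.0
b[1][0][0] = 59.0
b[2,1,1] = 58.0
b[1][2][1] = -62.0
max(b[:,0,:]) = 60.0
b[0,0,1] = 15.0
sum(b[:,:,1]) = 267.0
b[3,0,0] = -57.0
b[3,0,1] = 35.0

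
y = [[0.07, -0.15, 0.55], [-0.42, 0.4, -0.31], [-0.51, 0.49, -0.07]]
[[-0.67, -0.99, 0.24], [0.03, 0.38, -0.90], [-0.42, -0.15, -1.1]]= y @ [[0.22, -0.16, 1.20], [-0.84, -0.76, -0.99], [-1.47, -1.98, 0.01]]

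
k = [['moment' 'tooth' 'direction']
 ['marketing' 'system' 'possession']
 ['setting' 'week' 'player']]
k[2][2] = 'player'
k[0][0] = 'moment'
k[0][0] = 'moment'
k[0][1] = 'tooth'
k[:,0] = ['moment', 'marketing', 'setting']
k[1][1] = 'system'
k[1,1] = 'system'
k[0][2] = 'direction'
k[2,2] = 'player'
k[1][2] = 'possession'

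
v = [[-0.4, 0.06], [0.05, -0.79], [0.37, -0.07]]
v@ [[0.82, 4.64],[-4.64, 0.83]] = [[-0.61, -1.81], [3.71, -0.42], [0.63, 1.66]]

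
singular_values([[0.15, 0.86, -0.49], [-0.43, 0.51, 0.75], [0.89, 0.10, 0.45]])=[1.01, 1.0, 1.0]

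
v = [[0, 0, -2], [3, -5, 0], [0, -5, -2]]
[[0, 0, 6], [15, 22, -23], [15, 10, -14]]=v@[[0, 4, -1], [-3, -2, 4], [0, 0, -3]]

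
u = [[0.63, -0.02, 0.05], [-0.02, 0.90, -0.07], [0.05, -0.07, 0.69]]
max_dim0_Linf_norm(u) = 0.9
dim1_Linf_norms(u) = [0.63, 0.9, 0.69]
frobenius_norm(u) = 1.30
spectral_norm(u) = 0.93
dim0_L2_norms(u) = [0.63, 0.9, 0.7]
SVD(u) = [[-0.12, -0.52, -0.85],  [0.94, -0.32, 0.07],  [-0.31, -0.79, 0.53]] @ diag([0.9251185850043273, 0.6943270820057524, 0.6005543329899193]) @ [[-0.12, 0.94, -0.31], [-0.52, -0.32, -0.79], [-0.85, 0.07, 0.53]]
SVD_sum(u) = [[0.01,-0.1,0.03], [-0.10,0.83,-0.27], [0.03,-0.27,0.09]] + [[0.19, 0.12, 0.29], [0.12, 0.07, 0.18], [0.29, 0.18, 0.44]] + [[0.43, -0.03, -0.27], [-0.03, 0.0, 0.02], [-0.27, 0.02, 0.17]]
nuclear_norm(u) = 2.22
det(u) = 0.39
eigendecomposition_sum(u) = [[0.43, -0.03, -0.27],[-0.03, 0.00, 0.02],[-0.27, 0.02, 0.17]] + [[0.19,0.12,0.29], [0.12,0.07,0.18], [0.29,0.18,0.44]] + [[0.01, -0.1, 0.03], [-0.1, 0.83, -0.27], [0.03, -0.27, 0.09]]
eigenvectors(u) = [[-0.85, -0.52, -0.12], [0.07, -0.32, 0.94], [0.53, -0.79, -0.31]]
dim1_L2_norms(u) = [0.63, 0.9, 0.7]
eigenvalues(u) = [0.6, 0.69, 0.93]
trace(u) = 2.22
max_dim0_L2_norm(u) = 0.9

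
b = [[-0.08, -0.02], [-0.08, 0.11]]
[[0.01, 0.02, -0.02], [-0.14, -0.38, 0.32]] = b@[[0.20, 0.53, -0.45], [-1.16, -3.1, 2.62]]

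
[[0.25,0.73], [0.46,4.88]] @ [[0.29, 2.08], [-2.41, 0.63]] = [[-1.69, 0.98], [-11.63, 4.03]]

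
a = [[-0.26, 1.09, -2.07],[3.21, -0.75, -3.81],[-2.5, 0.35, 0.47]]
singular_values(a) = [5.57, 2.43, 0.74]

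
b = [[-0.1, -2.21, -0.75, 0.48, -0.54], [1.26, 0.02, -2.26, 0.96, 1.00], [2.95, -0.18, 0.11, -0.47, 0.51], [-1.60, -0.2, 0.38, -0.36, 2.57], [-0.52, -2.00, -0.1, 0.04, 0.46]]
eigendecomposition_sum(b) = [[(-0.29+1.21j), -0.93+0.05j, -0.56-0.60j, 0.35+0.18j, (-0.1+0.11j)],[1.14+0.74j, (-0.29+0.97j), (-0.82+0.36j), (0.31-0.3j), 0.07+0.14j],[1.27-0.10j, (0.34+0.89j), (-0.41+0.74j), 0.06-0.39j, (0.14+0.07j)],[0.04-0.04j, (0.04+0.02j), 0.01+0.04j, (-0.01-0.02j), (0.01-0j)],[-0.25+0.89j, -0.69+0.01j, (-0.4-0.46j), (0.25+0.14j), -0.08+0.08j]] + [[(-0.29-1.21j), (-0.93-0.05j), (-0.56+0.6j), (0.35-0.18j), -0.10-0.11j], [(1.14-0.74j), -0.29-0.97j, (-0.82-0.36j), 0.31+0.30j, 0.07-0.14j], [1.27+0.10j, (0.34-0.89j), -0.41-0.74j, 0.06+0.39j, 0.14-0.07j], [(0.04+0.04j), (0.04-0.02j), 0.01-0.04j, -0.01+0.02j, 0.01+0.00j], [(-0.25-0.89j), (-0.69-0.01j), -0.40+0.46j, (0.25-0.14j), -0.08-0.08j]] + [[(0.24-0.32j),(-0.18+0.01j),(0.19-0j),-0.11-0.02j,(-0.17+0.43j)], [-0.51+0.45j,(0.3+0.04j),-0.31-0.06j,0.17+0.07j,(0.43-0.65j)], [0.20-1.13j,(-0.43+0.26j),0.46-0.25j,-0.30+0.09j,0.12+1.30j], [-0.85-1.17j,-0.14+0.62j,0.18-0.63j,(-0.17+0.35j),1.29+1.02j], [-0.01-0.97j,(-0.31+0.29j),(0.35-0.28j),-0.23+0.13j,(0.31+1.06j)]] + [[0.24+0.32j,-0.18-0.01j,(0.19+0j),(-0.11+0.02j),(-0.17-0.43j)], [(-0.51-0.45j),0.30-0.04j,-0.31+0.06j,0.17-0.07j,0.43+0.65j], [(0.2+1.13j),-0.43-0.26j,0.46+0.25j,(-0.3-0.09j),0.12-1.30j], [-0.85+1.17j,-0.14-0.62j,(0.18+0.63j),(-0.17-0.35j),1.29-1.02j], [(-0.01+0.97j),(-0.31-0.29j),(0.35+0.28j),-0.23-0.13j,0.31-1.06j]] + [[0.00+0.00j, (-0-0j), 0j, -0j, (-0-0j)],[-0.00-0.00j, 0j, (-0-0j), (-0+0j), 0j],[(0.01+0j), -0.00-0.00j, 0j, -0j, -0.01-0.00j],[(0.01+0j), -0.00-0.00j, 0j, 0.01-0.00j, (-0.02-0j)],[0j, (-0-0j), 0.00+0.00j, 0.00-0.00j, -0.00-0.00j]]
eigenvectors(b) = [[-0.17-0.49j, -0.17+0.49j, (-0.05-0.17j), (-0.05+0.17j), 0.10+0.00j], [-0.56+0.00j, (-0.56-0j), (0.03+0.31j), (0.03-0.31j), -0.01+0.00j], [(-0.42+0.32j), (-0.42-0.32j), (-0.36-0.37j), (-0.36+0.37j), 0.48+0.00j], [-0.01+0.02j, -0.01-0.02j, (-0.65+0j), -0.65-0.00j, (0.87+0j)], [-0.11-0.36j, -0.11+0.36j, (-0.36-0.25j), (-0.36+0.25j), 0.12+0.00j]]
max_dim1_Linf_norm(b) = 2.95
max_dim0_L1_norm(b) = 6.43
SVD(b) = [[0.03,-0.64,-0.46,-0.05,-0.62], [0.46,-0.46,0.45,0.60,0.12], [0.66,-0.01,0.26,-0.69,-0.1], [-0.56,-0.24,0.7,-0.23,-0.28], [-0.18,-0.57,-0.15,-0.33,0.72]] @ diag([3.818983063364912, 3.2212145689801983, 2.8596022917172426, 2.1582668067479043, 0.0020460736455526563]) @ [[0.92, 0.08, -0.31, 0.09, -0.19], [0.04, 0.80, 0.46, -0.21, -0.31], [0.12, 0.40, -0.13, -0.06, 0.9], [-0.35, 0.44, -0.67, 0.44, -0.21], [-0.10, 0.01, -0.47, -0.87, -0.11]]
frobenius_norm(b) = 6.15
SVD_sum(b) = [[0.11,0.01,-0.04,0.01,-0.02], [1.62,0.14,-0.54,0.16,-0.34], [2.34,0.20,-0.79,0.22,-0.49], [-1.98,-0.17,0.66,-0.19,0.42], [-0.64,-0.05,0.21,-0.06,0.13]] + [[-0.09,-1.65,-0.95,0.44,0.64], [-0.06,-1.19,-0.69,0.31,0.46], [-0.00,-0.02,-0.01,0.01,0.01], [-0.03,-0.62,-0.36,0.16,0.24], [-0.08,-1.46,-0.84,0.39,0.57]] + [[-0.16, -0.52, 0.16, 0.08, -1.18], [0.15, 0.51, -0.16, -0.08, 1.15], [0.09, 0.3, -0.09, -0.05, 0.68], [0.24, 0.8, -0.25, -0.12, 1.81], [-0.05, -0.17, 0.05, 0.03, -0.39]] + [[0.04, -0.05, 0.07, -0.05, 0.02],[-0.45, 0.57, -0.87, 0.57, -0.27],[0.52, -0.65, 1.00, -0.66, 0.32],[0.17, -0.21, 0.33, -0.21, 0.10],[0.25, -0.31, 0.47, -0.31, 0.15]] + [[0.00, -0.00, 0.00, 0.0, 0.0], [-0.00, 0.00, -0.0, -0.0, -0.00], [0.0, -0.00, 0.00, 0.00, 0.0], [0.0, -0.00, 0.0, 0.0, 0.00], [-0.00, 0.00, -0.00, -0.00, -0.0]]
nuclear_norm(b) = 12.06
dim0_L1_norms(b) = [6.43, 4.61, 3.6, 2.31, 5.08]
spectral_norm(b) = 3.82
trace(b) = 0.13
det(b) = 0.16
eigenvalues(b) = [(-1.08+2.98j), (-1.08-2.98j), (1.14+0.88j), (1.14-0.88j), (0.01+0j)]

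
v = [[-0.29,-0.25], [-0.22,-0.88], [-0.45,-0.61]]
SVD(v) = [[-0.29, 0.56],[-0.73, -0.65],[-0.61, 0.52]] @ diag([1.2112548760331099, 0.2772392924641372]) @ [[0.43, 0.90], [-0.90, 0.43]]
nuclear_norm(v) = 1.49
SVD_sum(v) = [[-0.15, -0.32], [-0.38, -0.80], [-0.32, -0.67]] + [[-0.14, 0.07], [0.16, -0.08], [-0.13, 0.06]]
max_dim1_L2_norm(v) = 0.91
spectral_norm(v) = 1.21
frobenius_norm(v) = 1.24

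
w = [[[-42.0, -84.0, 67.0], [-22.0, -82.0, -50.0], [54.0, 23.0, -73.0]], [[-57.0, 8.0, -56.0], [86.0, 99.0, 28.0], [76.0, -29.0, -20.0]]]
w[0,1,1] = -82.0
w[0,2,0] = 54.0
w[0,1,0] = -22.0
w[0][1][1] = -82.0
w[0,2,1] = 23.0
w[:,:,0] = [[-42.0, -22.0, 54.0], [-57.0, 86.0, 76.0]]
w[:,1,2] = [-50.0, 28.0]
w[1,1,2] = 28.0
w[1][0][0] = -57.0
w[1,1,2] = 28.0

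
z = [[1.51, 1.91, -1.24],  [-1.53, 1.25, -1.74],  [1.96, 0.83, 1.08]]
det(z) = 5.47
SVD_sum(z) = [[1.02,  0.2,  0.49], [-1.68,  -0.32,  -0.80], [2.08,  0.4,  0.99]] + [[0.38, 1.88, -1.55], [0.28, 1.38, -1.14], [0.04, 0.19, -0.16]] + [[0.11, -0.17, -0.17], [-0.13, 0.19, 0.20], [-0.16, 0.24, 0.25]]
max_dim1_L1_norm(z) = 4.66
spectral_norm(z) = 3.22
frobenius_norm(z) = 4.48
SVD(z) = [[-0.36, -0.80, -0.48], [0.59, -0.59, 0.56], [-0.73, -0.08, 0.68]] @ diag([3.217189425291323, 3.071902764994238, 0.5539003558533289]) @ [[-0.89, -0.17, -0.42],[-0.15, -0.76, 0.63],[-0.43, 0.62, 0.65]]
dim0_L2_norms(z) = [2.91, 2.43, 2.39]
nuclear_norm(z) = 6.84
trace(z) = 3.84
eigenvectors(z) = [[(0.61+0j), 0.61-0.00j, -0.44+0.00j], [(0.22+0.55j), (0.22-0.55j), (0.63+0j)], [0.27-0.46j, (0.27+0.46j), 0.64+0.00j]]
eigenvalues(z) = [(1.64+2.67j), (1.64-2.67j), (0.56+0j)]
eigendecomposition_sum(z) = [[0.69+1.01j, 1.02-0.18j, (-0.54+0.88j)], [(-0.68+0.99j), 0.53+0.87j, -0.99-0.18j], [1.07-0.07j, 0.32-0.85j, (0.42+0.79j)]] + [[0.69-1.01j, (1.02+0.18j), -0.54-0.88j], [-0.68-0.99j, 0.53-0.87j, -0.99+0.18j], [1.07+0.07j, (0.32+0.85j), 0.42-0.79j]] + [[(0.12+0j), (-0.14-0j), (-0.16+0j)],[(-0.17-0j), 0.20+0.00j, 0.24-0.00j],[-0.18-0.00j, (0.2+0j), 0.24-0.00j]]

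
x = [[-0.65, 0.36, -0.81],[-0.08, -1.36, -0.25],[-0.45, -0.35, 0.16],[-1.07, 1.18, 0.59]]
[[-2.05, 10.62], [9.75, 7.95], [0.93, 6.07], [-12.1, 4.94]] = x @ [[2.4, -12.11], [-6.86, -4.17], [-2.44, -5.25]]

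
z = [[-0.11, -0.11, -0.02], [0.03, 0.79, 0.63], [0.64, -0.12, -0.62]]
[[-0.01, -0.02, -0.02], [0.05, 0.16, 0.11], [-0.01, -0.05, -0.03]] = z @ [[0.08,  -0.03,  0.11],[-0.03,  0.20,  0.01],[0.11,  0.01,  0.16]]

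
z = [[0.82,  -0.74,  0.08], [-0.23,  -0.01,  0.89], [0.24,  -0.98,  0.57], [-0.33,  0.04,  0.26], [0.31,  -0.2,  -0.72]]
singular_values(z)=[1.52, 1.34, 0.36]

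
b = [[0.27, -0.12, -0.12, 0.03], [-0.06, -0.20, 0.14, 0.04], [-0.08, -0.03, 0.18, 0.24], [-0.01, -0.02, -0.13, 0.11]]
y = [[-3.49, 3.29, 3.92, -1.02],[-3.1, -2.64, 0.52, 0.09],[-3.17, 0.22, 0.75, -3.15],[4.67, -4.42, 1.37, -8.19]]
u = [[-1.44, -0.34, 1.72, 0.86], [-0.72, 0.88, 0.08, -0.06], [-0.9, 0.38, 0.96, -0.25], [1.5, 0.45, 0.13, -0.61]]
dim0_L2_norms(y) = [7.32, 6.11, 4.25, 8.83]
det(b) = -0.00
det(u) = -1.70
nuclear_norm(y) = 23.93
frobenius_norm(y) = 13.68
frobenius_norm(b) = 0.54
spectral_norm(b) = 0.39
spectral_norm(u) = 2.96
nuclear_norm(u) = 5.81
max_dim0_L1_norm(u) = 4.56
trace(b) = 0.36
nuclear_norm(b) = 1.01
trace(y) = -13.57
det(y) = 597.67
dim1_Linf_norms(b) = [0.27, 0.2, 0.24, 0.13]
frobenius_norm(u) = 3.46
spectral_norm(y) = 10.72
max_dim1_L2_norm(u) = 2.43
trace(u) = -0.21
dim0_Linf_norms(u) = [1.5, 0.88, 1.72, 0.86]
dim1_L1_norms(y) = [11.72, 6.35, 7.29, 18.65]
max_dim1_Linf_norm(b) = 0.27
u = y @ b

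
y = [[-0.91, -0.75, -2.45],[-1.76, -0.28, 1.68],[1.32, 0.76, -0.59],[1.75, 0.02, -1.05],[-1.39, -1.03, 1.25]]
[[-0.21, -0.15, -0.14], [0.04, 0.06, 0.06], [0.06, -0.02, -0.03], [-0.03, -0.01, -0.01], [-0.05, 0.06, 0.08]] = y@[[0.01, 0.03, 0.03], [0.10, -0.03, -0.05], [0.05, 0.06, 0.06]]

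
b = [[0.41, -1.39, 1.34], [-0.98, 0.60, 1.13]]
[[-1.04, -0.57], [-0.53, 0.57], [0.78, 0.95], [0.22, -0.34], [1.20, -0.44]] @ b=[[0.13, 1.1, -2.04],  [-0.78, 1.08, -0.07],  [-0.61, -0.51, 2.12],  [0.42, -0.51, -0.09],  [0.92, -1.93, 1.11]]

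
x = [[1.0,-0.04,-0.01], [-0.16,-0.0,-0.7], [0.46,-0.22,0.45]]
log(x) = [[-0.01-0.02j, (-0.05+0.08j), -0.01+0.09j],[-0.19-0.63j, (-1.25+2.4j), (-0.87+2.5j)],[0.56-0.19j, -0.27+0.73j, (-0.68+0.76j)]]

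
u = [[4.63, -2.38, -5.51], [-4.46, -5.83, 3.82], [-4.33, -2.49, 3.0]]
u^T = [[4.63, -4.46, -4.33],[-2.38, -5.83, -2.49],[-5.51, 3.82, 3.00]]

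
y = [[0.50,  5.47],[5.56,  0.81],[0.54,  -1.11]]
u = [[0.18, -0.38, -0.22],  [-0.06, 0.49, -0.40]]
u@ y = [[-2.14, 0.92], [2.48, 0.51]]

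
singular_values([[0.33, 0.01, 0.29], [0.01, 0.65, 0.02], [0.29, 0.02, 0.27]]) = [0.66, 0.58, 0.01]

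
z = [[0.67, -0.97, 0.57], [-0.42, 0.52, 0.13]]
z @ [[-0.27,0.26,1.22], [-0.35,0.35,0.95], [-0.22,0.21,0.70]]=[[0.03, -0.05, 0.29], [-0.1, 0.1, 0.07]]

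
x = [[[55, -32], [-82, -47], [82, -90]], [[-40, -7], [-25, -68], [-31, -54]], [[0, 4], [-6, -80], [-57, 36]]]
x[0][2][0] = 82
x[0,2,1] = -90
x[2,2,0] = -57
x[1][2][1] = -54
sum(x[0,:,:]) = -114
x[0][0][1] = -32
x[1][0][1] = -7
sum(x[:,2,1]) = -108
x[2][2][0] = -57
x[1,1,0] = -25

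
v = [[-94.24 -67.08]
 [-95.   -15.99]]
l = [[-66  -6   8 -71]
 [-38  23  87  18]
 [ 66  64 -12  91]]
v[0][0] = -94.24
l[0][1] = -6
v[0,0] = -94.24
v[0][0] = -94.24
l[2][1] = 64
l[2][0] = 66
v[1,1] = -15.99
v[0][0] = -94.24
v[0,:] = [-94.24, -67.08]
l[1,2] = 87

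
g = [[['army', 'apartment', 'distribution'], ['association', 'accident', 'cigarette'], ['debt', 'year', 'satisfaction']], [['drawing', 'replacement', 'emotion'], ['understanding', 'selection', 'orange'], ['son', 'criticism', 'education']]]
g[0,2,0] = 'debt'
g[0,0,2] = 'distribution'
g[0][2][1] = 'year'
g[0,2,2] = 'satisfaction'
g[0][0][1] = 'apartment'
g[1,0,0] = 'drawing'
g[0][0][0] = 'army'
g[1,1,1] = 'selection'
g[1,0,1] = 'replacement'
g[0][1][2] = 'cigarette'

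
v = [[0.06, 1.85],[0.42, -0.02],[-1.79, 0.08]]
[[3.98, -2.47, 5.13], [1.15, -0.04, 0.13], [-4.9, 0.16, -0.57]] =v @ [[2.83, -0.15, 0.44],[2.06, -1.33, 2.76]]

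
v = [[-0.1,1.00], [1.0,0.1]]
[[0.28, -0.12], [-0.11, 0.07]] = v @ [[-0.14,  0.08], [0.27,  -0.11]]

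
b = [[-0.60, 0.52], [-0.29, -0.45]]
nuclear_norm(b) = 1.33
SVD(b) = [[-0.99, 0.17], [0.17, 0.99]] @ diag([0.8003563853364701, 0.5257657809815506]) @ [[0.68,-0.73], [-0.73,-0.68]]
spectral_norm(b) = 0.80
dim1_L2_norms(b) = [0.79, 0.54]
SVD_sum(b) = [[-0.54,  0.58], [0.09,  -0.1]] + [[-0.06,-0.06], [-0.38,-0.35]]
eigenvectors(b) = [[(0.8+0j), (0.8-0j)], [(0.12+0.59j), 0.12-0.59j]]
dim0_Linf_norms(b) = [0.6, 0.52]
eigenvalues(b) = [(-0.52+0.38j), (-0.52-0.38j)]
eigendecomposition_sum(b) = [[-0.30+0.14j, (0.26+0.36j)],[(-0.14-0.2j), -0.22+0.24j]] + [[(-0.3-0.14j), 0.26-0.36j], [(-0.14+0.2j), (-0.22-0.24j)]]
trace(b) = -1.05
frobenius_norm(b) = 0.96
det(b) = 0.42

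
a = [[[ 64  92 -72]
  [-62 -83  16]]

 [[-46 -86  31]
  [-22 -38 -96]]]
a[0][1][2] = 16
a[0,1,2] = 16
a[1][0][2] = 31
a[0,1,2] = 16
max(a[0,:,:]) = 92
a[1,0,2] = 31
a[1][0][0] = -46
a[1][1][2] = -96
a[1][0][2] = 31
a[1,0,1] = -86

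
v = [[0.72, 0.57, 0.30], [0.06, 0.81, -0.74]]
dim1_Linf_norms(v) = [0.72, 0.81]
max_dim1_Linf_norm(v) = 0.81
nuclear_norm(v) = 2.05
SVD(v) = [[0.53, 0.85], [0.85, -0.53]] @ diag([1.1767017106326572, 0.869467126574765]) @ [[0.37, 0.84, -0.40], [0.66, 0.06, 0.74]]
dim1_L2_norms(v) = [0.97, 1.1]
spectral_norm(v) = 1.18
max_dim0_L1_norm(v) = 1.38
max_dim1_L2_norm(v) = 1.1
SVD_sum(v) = [[0.23,0.53,-0.25], [0.37,0.84,-0.40]] + [[0.49,0.04,0.55], [-0.31,-0.03,-0.34]]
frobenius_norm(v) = 1.46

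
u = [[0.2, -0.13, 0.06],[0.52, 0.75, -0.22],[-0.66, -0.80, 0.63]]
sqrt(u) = [[0.49, -0.08, 0.04], [0.35, 0.84, -0.15], [-0.38, -0.52, 0.75]]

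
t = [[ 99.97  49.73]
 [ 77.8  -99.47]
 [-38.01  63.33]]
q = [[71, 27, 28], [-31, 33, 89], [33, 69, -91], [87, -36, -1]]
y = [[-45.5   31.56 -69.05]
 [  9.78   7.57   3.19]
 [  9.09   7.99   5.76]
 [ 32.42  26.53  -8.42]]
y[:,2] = [-69.05, 3.19, 5.76, -8.42]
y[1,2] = 3.19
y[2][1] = 7.99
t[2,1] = 63.33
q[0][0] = 71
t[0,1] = 49.73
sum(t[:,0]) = 139.76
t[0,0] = 99.97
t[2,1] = 63.33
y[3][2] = -8.42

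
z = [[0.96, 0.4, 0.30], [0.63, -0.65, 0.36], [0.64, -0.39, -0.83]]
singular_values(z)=[1.34, 1.01, 0.74]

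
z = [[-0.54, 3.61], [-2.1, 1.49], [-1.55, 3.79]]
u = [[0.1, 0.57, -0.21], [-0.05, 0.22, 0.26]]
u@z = [[-0.93, 0.41], [-0.84, 1.13]]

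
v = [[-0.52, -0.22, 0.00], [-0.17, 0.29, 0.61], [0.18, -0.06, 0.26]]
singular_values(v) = [0.72, 0.59, 0.22]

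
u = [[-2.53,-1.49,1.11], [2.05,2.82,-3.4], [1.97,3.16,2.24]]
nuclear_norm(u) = 10.99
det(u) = -25.32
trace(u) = 2.53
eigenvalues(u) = [(-1.88+0j), (2.21+2.93j), (2.21-2.93j)]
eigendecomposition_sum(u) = [[(-2.24+0j),-0.72+0.00j,(0.01-0j)],[(1.13-0j),0.36-0.00j,-0.01+0.00j],[(0.21-0j),0.07-0.00j,(-0+0j)]] + [[(-0.14-0.33j), -0.39-0.58j, (0.55-0.4j)],  [0.46+1.03j, 1.23+1.81j, (-1.7+1.27j)],  [0.88-0.41j, 1.55-1.08j, 1.12+1.45j]] + [[(-0.14+0.33j), (-0.39+0.58j), 0.55+0.40j], [(0.46-1.03j), 1.23-1.81j, -1.70-1.27j], [(0.88+0.41j), 1.55+1.08j, 1.12-1.45j]]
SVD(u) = [[-0.5, 0.04, 0.86], [0.74, -0.49, 0.45], [0.45, 0.87, 0.22]] @ diag([5.983758057993415, 3.93587578048055, 1.0749982995453904]) @ [[0.61, 0.71, -0.35], [0.15, 0.33, 0.93], [-0.78, 0.62, -0.09]]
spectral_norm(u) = 5.98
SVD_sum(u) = [[-1.83, -2.13, 1.04], [2.72, 3.15, -1.54], [1.64, 1.9, -0.93]] + [[0.03, 0.06, 0.16], [-0.29, -0.64, -1.81], [0.51, 1.12, 3.19]] + [[-0.72, 0.58, -0.09],[-0.38, 0.30, -0.05],[-0.18, 0.14, -0.02]]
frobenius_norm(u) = 7.24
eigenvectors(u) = [[(-0.89+0j), -0.24-0.00j, -0.24+0.00j],  [(0.45+0j), (0.74+0j), 0.74-0.00j],  [0.08+0.00j, -0.01-0.64j, (-0.01+0.64j)]]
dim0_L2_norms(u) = [3.81, 4.49, 4.22]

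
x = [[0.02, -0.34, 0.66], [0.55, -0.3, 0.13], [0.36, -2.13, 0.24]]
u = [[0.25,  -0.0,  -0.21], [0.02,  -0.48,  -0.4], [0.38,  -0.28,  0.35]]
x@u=[[0.25,-0.02,0.36], [0.18,0.11,0.05], [0.14,0.96,0.86]]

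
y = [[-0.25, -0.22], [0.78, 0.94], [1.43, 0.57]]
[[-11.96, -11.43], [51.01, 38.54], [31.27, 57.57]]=y@[[0.35,35.74], [53.98,11.34]]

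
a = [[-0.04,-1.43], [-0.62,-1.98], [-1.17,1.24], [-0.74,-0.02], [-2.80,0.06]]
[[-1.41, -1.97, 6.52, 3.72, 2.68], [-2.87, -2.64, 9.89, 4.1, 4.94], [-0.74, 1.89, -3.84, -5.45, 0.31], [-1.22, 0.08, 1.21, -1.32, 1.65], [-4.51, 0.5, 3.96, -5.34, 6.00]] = a @ [[1.63, -0.15, -1.51, 1.85, -2.18], [0.94, 1.38, -4.52, -2.65, -1.81]]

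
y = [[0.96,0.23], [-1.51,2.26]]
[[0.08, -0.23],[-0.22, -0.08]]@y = [[0.42, -0.5], [-0.09, -0.23]]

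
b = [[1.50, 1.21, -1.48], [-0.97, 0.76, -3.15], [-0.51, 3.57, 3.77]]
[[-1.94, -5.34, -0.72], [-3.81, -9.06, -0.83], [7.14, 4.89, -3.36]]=b@[[-0.28, 0.02, 0.22], [0.47, -1.32, -0.89], [1.41, 2.55, -0.02]]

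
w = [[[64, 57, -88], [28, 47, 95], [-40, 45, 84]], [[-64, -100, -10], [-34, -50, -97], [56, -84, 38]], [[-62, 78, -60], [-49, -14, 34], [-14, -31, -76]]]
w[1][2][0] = 56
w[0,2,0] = -40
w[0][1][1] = 47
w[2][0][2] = -60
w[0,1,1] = 47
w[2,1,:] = [-49, -14, 34]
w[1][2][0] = 56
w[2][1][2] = 34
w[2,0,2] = -60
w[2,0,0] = -62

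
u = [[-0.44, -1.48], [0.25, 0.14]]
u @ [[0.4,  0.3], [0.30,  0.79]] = [[-0.62, -1.3], [0.14, 0.19]]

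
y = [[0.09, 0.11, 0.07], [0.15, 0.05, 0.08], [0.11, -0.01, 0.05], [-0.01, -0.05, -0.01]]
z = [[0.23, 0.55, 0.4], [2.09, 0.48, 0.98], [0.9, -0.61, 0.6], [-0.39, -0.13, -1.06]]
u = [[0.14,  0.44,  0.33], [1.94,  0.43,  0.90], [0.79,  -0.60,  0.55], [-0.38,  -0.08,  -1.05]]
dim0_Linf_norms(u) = [1.94, 0.6, 1.05]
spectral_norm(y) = 0.25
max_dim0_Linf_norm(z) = 2.09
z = u + y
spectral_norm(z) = 2.73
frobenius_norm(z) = 2.98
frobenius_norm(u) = 2.76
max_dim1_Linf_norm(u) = 1.94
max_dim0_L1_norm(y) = 0.36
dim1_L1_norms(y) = [0.27, 0.28, 0.17, 0.07]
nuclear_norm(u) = 4.12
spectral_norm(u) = 2.52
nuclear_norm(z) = 4.42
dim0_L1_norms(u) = [3.25, 1.55, 2.83]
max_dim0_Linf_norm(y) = 0.15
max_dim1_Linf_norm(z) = 2.09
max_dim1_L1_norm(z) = 3.55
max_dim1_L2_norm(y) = 0.18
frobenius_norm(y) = 0.27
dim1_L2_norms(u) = [0.57, 2.18, 1.13, 1.12]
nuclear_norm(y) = 0.36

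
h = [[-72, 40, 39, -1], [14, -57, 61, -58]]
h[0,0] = -72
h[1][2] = 61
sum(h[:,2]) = 100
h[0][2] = 39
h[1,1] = -57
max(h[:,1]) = 40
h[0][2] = 39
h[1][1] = -57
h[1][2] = 61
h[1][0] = 14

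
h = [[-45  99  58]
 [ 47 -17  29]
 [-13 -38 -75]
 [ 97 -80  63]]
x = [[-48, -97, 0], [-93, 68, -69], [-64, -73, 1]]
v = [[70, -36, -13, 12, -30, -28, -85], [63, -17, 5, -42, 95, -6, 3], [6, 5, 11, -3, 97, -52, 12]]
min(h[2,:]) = -75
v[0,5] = -28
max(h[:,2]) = 63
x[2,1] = -73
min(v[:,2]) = -13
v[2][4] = 97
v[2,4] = 97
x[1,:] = [-93, 68, -69]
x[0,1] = -97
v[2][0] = 6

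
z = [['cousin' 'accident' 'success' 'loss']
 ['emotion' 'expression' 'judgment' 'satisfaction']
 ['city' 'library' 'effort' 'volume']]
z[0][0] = 'cousin'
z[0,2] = 'success'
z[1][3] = 'satisfaction'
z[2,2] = 'effort'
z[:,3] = ['loss', 'satisfaction', 'volume']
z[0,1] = 'accident'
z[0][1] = 'accident'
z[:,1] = ['accident', 'expression', 'library']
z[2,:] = ['city', 'library', 'effort', 'volume']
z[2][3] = 'volume'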